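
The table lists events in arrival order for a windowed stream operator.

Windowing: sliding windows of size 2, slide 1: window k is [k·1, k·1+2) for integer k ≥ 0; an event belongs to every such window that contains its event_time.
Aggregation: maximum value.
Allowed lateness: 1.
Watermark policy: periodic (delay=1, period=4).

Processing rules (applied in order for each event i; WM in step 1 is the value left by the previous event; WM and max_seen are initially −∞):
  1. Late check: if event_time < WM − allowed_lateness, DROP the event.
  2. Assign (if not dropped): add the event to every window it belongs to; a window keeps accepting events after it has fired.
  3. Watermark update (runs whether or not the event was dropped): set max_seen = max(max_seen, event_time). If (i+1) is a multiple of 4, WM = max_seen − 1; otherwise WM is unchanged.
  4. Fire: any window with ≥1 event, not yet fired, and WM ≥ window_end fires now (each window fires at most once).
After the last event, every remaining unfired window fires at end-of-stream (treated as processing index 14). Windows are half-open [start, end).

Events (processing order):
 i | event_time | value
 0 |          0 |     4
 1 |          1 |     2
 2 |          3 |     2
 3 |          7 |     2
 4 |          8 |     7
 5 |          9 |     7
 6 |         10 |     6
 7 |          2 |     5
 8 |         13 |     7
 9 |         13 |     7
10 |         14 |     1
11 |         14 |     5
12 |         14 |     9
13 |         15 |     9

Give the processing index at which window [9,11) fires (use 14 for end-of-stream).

i=0 t=0 v=4: → [0,2); WM=−∞
i=1 t=1 v=2: → [1,3),[0,2); WM=−∞
i=2 t=3 v=2: → [3,5),[2,4); WM=−∞
i=3 t=7 v=2: → [7,9),[6,8); WM=6; [0,2) fires=4 [1,3) fires=2 [2,4) fires=2 [3,5) fires=2
i=4 t=8 v=7: → [8,10),[7,9); WM=6
i=5 t=9 v=7: → [9,11),[8,10); WM=6
i=6 t=10 v=6: → [10,12),[9,11); WM=6
i=7 t=2 v=5: DROP (t<6-1); WM=9; [6,8) fires=2 [7,9) fires=7
i=8 t=13 v=7: → [13,15),[12,14); WM=9
i=9 t=13 v=7: → [13,15),[12,14); WM=9
i=10 t=14 v=1: → [14,16),[13,15); WM=9
i=11 t=14 v=5: → [14,16),[13,15); WM=13; [8,10) fires=7 [9,11) fires=7 [10,12) fires=6
i=12 t=14 v=9: → [14,16),[13,15); WM=13
i=13 t=15 v=9: → [15,17),[14,16); WM=13

11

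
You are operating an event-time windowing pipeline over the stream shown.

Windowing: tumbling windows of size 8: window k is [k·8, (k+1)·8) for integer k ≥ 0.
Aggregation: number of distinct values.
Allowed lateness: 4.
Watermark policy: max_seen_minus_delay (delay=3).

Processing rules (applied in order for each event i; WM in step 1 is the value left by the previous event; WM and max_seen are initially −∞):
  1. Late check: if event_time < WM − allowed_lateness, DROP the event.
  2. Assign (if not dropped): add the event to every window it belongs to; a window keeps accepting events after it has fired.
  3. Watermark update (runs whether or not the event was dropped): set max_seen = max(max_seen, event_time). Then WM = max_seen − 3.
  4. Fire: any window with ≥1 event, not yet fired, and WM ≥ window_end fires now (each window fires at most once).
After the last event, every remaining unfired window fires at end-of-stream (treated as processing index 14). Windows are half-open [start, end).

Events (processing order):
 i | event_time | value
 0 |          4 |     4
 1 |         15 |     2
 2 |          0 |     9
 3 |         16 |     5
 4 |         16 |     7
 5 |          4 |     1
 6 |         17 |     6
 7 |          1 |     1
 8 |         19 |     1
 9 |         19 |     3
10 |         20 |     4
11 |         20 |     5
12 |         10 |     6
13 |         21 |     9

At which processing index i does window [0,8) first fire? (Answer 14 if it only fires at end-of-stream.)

1

i=0 t=4 v=4: → [0,8); WM=1
i=1 t=15 v=2: → [8,16); WM=12; [0,8) fires=1
i=2 t=0 v=9: DROP (t<12-4); WM=12
i=3 t=16 v=5: → [16,24); WM=13
i=4 t=16 v=7: → [16,24); WM=13
i=5 t=4 v=1: DROP (t<13-4); WM=13
i=6 t=17 v=6: → [16,24); WM=14
i=7 t=1 v=1: DROP (t<14-4); WM=14
i=8 t=19 v=1: → [16,24); WM=16; [8,16) fires=1
i=9 t=19 v=3: → [16,24); WM=16
i=10 t=20 v=4: → [16,24); WM=17
i=11 t=20 v=5: → [16,24); WM=17
i=12 t=10 v=6: DROP (t<17-4); WM=17
i=13 t=21 v=9: → [16,24); WM=18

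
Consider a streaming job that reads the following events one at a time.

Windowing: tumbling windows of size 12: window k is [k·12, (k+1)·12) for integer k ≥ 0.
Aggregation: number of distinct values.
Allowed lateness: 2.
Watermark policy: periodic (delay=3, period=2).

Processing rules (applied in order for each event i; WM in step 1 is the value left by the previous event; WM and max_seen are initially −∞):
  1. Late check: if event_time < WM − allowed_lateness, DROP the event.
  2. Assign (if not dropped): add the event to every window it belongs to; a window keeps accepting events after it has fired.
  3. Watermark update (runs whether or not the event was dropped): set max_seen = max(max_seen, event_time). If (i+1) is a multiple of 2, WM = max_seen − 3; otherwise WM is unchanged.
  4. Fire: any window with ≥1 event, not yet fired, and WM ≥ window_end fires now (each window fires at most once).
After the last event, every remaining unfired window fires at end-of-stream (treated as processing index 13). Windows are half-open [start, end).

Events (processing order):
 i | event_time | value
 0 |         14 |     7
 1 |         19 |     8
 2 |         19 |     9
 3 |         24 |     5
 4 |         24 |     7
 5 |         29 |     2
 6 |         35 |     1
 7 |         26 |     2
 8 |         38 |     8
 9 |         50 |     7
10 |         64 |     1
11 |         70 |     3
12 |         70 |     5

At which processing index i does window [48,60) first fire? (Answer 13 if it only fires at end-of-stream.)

i=0 t=14 v=7: → [12,24); WM=−∞
i=1 t=19 v=8: → [12,24); WM=16
i=2 t=19 v=9: → [12,24); WM=16
i=3 t=24 v=5: → [24,36); WM=21
i=4 t=24 v=7: → [24,36); WM=21
i=5 t=29 v=2: → [24,36); WM=26; [12,24) fires=3
i=6 t=35 v=1: → [24,36); WM=26
i=7 t=26 v=2: → [24,36); WM=32
i=8 t=38 v=8: → [36,48); WM=32
i=9 t=50 v=7: → [48,60); WM=47; [24,36) fires=4
i=10 t=64 v=1: → [60,72); WM=47
i=11 t=70 v=3: → [60,72); WM=67; [36,48) fires=1 [48,60) fires=1
i=12 t=70 v=5: → [60,72); WM=67

11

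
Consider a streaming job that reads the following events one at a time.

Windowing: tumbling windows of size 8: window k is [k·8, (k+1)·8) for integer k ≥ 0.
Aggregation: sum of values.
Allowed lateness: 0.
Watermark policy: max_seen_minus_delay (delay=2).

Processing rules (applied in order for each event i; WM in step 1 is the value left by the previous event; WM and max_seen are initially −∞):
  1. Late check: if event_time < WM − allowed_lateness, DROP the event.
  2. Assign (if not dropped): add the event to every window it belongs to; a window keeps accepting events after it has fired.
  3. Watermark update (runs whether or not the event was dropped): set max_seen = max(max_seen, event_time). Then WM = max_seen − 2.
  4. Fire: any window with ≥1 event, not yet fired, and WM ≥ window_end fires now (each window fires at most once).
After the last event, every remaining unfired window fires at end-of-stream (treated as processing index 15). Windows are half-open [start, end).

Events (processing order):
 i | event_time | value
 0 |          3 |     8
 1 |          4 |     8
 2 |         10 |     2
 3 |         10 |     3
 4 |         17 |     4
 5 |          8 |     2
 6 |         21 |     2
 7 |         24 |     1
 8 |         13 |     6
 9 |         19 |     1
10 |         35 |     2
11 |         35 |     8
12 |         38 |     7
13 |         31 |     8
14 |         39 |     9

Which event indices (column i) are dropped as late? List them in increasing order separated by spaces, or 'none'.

i=0 t=3 v=8: → [0,8); WM=1
i=1 t=4 v=8: → [0,8); WM=2
i=2 t=10 v=2: → [8,16); WM=8; [0,8) fires=16
i=3 t=10 v=3: → [8,16); WM=8
i=4 t=17 v=4: → [16,24); WM=15
i=5 t=8 v=2: DROP (t<15-0); WM=15
i=6 t=21 v=2: → [16,24); WM=19; [8,16) fires=5
i=7 t=24 v=1: → [24,32); WM=22
i=8 t=13 v=6: DROP (t<22-0); WM=22
i=9 t=19 v=1: DROP (t<22-0); WM=22
i=10 t=35 v=2: → [32,40); WM=33; [16,24) fires=6 [24,32) fires=1
i=11 t=35 v=8: → [32,40); WM=33
i=12 t=38 v=7: → [32,40); WM=36
i=13 t=31 v=8: DROP (t<36-0); WM=36
i=14 t=39 v=9: → [32,40); WM=37

5 8 9 13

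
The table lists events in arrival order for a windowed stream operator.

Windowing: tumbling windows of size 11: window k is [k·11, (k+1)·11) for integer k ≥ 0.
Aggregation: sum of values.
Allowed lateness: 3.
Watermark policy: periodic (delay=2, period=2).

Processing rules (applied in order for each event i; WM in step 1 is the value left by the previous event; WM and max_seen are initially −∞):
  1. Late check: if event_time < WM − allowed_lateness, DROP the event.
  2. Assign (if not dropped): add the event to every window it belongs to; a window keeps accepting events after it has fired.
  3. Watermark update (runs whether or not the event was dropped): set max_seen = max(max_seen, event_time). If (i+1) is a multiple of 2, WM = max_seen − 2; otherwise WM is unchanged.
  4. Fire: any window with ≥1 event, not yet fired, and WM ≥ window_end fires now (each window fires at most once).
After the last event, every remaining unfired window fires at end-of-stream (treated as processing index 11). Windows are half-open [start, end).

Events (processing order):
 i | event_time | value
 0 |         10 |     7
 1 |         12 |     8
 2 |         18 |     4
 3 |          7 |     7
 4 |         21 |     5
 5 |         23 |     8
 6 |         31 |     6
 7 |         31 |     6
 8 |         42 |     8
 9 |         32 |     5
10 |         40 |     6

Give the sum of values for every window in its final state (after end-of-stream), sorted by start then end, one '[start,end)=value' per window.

[0,11)=14 [11,22)=17 [22,33)=25 [33,44)=14

i=0 t=10 v=7: → [0,11); WM=−∞
i=1 t=12 v=8: → [11,22); WM=10
i=2 t=18 v=4: → [11,22); WM=10
i=3 t=7 v=7: → [0,11); WM=16; [0,11) fires=14
i=4 t=21 v=5: → [11,22); WM=16
i=5 t=23 v=8: → [22,33); WM=21
i=6 t=31 v=6: → [22,33); WM=21
i=7 t=31 v=6: → [22,33); WM=29; [11,22) fires=17
i=8 t=42 v=8: → [33,44); WM=29
i=9 t=32 v=5: → [22,33); WM=40; [22,33) fires=25
i=10 t=40 v=6: → [33,44); WM=40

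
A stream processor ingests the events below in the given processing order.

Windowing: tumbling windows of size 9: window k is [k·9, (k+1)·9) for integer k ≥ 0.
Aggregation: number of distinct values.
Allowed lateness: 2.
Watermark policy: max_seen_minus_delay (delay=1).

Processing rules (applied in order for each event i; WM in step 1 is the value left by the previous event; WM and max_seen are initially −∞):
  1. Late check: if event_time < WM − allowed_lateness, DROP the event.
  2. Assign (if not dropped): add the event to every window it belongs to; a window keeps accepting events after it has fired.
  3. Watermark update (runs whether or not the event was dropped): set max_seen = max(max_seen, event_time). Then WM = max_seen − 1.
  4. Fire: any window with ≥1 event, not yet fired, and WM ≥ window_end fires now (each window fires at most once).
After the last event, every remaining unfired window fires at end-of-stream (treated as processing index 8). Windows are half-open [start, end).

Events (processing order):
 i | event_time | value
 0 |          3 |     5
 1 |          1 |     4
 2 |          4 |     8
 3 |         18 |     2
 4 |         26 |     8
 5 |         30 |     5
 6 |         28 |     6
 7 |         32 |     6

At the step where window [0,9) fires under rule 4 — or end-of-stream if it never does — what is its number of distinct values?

3

i=0 t=3 v=5: → [0,9); WM=2
i=1 t=1 v=4: → [0,9); WM=2
i=2 t=4 v=8: → [0,9); WM=3
i=3 t=18 v=2: → [18,27); WM=17; [0,9) fires=3
i=4 t=26 v=8: → [18,27); WM=25
i=5 t=30 v=5: → [27,36); WM=29; [18,27) fires=2
i=6 t=28 v=6: → [27,36); WM=29
i=7 t=32 v=6: → [27,36); WM=31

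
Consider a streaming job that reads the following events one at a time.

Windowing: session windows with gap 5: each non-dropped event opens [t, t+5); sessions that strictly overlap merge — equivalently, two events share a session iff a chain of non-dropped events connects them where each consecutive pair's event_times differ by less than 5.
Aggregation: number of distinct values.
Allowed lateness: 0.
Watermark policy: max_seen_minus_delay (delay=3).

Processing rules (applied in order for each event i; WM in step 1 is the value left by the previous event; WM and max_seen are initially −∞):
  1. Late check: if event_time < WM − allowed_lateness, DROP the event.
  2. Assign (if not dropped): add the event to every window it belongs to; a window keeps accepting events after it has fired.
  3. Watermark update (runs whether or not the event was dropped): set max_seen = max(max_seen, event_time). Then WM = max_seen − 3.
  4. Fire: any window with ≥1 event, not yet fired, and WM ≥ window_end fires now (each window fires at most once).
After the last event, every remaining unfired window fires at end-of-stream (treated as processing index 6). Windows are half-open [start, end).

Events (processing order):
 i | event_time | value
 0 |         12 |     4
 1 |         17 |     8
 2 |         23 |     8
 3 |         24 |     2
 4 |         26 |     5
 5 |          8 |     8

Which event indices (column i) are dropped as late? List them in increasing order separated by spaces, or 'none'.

5

i=0 t=12 v=4: → [12,17); WM=9
i=1 t=17 v=8: → [17,22); WM=14
i=2 t=23 v=8: → [23,28); WM=20
i=3 t=24 v=2: → [23,29); WM=21
i=4 t=26 v=5: → [23,31); WM=23
i=5 t=8 v=8: DROP (t<23-0); WM=23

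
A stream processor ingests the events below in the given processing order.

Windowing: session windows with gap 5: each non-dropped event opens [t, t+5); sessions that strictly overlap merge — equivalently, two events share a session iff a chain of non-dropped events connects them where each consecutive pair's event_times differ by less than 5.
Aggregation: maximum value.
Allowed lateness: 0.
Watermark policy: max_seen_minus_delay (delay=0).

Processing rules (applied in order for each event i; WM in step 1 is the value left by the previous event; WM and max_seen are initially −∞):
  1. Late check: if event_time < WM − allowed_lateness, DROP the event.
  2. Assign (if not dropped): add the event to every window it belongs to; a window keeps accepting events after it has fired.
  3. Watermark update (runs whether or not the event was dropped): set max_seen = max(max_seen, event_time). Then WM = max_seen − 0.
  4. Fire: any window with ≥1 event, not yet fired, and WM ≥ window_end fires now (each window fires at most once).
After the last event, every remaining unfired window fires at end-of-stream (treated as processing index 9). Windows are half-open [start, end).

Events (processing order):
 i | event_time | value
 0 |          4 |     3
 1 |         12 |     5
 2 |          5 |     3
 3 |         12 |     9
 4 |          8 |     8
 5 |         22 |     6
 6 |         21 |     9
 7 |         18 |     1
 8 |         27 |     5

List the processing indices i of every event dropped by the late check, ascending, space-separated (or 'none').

i=0 t=4 v=3: → [4,9); WM=4
i=1 t=12 v=5: → [12,17); WM=12
i=2 t=5 v=3: DROP (t<12-0); WM=12
i=3 t=12 v=9: → [12,17); WM=12
i=4 t=8 v=8: DROP (t<12-0); WM=12
i=5 t=22 v=6: → [22,27); WM=22
i=6 t=21 v=9: DROP (t<22-0); WM=22
i=7 t=18 v=1: DROP (t<22-0); WM=22
i=8 t=27 v=5: → [27,32); WM=27

2 4 6 7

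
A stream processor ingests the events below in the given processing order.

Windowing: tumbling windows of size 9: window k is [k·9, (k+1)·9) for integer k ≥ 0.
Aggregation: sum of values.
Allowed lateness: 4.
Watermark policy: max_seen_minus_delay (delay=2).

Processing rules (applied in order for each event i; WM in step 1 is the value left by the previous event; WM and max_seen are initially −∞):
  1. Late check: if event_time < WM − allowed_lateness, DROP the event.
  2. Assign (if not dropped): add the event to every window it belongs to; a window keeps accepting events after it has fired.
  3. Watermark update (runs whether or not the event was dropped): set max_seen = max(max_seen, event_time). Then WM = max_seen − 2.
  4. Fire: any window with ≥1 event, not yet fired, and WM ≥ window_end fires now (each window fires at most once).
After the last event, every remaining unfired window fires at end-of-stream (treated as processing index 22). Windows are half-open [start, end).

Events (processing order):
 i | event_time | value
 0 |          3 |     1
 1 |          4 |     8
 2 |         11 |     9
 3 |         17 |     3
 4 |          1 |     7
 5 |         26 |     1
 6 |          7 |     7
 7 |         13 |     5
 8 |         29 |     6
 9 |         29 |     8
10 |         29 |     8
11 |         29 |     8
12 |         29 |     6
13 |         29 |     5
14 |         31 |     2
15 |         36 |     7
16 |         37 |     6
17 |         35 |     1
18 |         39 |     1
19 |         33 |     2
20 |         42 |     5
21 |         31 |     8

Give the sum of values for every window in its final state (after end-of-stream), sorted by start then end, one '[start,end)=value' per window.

[0,9)=9 [9,18)=12 [18,27)=1 [27,36)=46 [36,45)=19

i=0 t=3 v=1: → [0,9); WM=1
i=1 t=4 v=8: → [0,9); WM=2
i=2 t=11 v=9: → [9,18); WM=9; [0,9) fires=9
i=3 t=17 v=3: → [9,18); WM=15
i=4 t=1 v=7: DROP (t<15-4); WM=15
i=5 t=26 v=1: → [18,27); WM=24; [9,18) fires=12
i=6 t=7 v=7: DROP (t<24-4); WM=24
i=7 t=13 v=5: DROP (t<24-4); WM=24
i=8 t=29 v=6: → [27,36); WM=27; [18,27) fires=1
i=9 t=29 v=8: → [27,36); WM=27
i=10 t=29 v=8: → [27,36); WM=27
i=11 t=29 v=8: → [27,36); WM=27
i=12 t=29 v=6: → [27,36); WM=27
i=13 t=29 v=5: → [27,36); WM=27
i=14 t=31 v=2: → [27,36); WM=29
i=15 t=36 v=7: → [36,45); WM=34
i=16 t=37 v=6: → [36,45); WM=35
i=17 t=35 v=1: → [27,36); WM=35
i=18 t=39 v=1: → [36,45); WM=37; [27,36) fires=44
i=19 t=33 v=2: → [27,36); WM=37
i=20 t=42 v=5: → [36,45); WM=40
i=21 t=31 v=8: DROP (t<40-4); WM=40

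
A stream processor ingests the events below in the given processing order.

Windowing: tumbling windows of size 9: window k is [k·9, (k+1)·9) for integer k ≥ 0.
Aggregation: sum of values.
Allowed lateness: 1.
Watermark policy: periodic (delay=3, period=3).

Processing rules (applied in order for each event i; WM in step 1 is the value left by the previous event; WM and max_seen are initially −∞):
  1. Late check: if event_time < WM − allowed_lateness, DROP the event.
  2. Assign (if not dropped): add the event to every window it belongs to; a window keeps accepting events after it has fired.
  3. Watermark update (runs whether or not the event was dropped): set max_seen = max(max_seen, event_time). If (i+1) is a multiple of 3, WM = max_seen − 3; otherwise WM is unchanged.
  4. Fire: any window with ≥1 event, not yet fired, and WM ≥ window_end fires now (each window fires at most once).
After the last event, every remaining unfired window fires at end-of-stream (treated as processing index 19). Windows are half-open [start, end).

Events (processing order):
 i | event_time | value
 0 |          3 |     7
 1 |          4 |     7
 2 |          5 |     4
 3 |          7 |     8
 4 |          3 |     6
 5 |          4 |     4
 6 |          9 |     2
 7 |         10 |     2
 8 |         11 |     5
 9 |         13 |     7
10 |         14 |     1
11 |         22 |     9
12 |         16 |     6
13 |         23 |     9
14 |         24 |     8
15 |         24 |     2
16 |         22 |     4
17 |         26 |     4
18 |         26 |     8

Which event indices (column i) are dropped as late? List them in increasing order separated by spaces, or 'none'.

i=0 t=3 v=7: → [0,9); WM=−∞
i=1 t=4 v=7: → [0,9); WM=−∞
i=2 t=5 v=4: → [0,9); WM=2
i=3 t=7 v=8: → [0,9); WM=2
i=4 t=3 v=6: → [0,9); WM=2
i=5 t=4 v=4: → [0,9); WM=4
i=6 t=9 v=2: → [9,18); WM=4
i=7 t=10 v=2: → [9,18); WM=4
i=8 t=11 v=5: → [9,18); WM=8
i=9 t=13 v=7: → [9,18); WM=8
i=10 t=14 v=1: → [9,18); WM=8
i=11 t=22 v=9: → [18,27); WM=19; [0,9) fires=36 [9,18) fires=17
i=12 t=16 v=6: DROP (t<19-1); WM=19
i=13 t=23 v=9: → [18,27); WM=19
i=14 t=24 v=8: → [18,27); WM=21
i=15 t=24 v=2: → [18,27); WM=21
i=16 t=22 v=4: → [18,27); WM=21
i=17 t=26 v=4: → [18,27); WM=23
i=18 t=26 v=8: → [18,27); WM=23

12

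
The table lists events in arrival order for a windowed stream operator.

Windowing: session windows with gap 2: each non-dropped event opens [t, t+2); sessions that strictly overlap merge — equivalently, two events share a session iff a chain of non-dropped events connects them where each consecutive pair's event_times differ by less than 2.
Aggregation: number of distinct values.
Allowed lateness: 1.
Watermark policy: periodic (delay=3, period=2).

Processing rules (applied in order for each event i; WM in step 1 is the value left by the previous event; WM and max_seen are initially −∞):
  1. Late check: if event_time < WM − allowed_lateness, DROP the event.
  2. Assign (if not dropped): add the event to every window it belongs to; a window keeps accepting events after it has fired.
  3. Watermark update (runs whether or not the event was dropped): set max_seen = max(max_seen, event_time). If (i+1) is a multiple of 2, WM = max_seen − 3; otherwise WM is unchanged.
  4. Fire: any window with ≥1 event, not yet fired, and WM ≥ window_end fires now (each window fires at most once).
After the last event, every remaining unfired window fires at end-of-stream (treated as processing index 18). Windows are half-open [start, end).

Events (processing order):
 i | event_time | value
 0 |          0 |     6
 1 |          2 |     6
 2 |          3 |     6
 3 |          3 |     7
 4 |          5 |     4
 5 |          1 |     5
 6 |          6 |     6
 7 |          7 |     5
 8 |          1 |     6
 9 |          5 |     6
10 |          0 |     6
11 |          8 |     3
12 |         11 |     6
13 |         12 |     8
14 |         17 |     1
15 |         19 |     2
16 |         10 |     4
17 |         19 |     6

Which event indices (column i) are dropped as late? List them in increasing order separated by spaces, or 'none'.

8 10 16

i=0 t=0 v=6: → [0,2); WM=−∞
i=1 t=2 v=6: → [2,4); WM=-1
i=2 t=3 v=6: → [2,5); WM=-1
i=3 t=3 v=7: → [2,5); WM=0
i=4 t=5 v=4: → [5,7); WM=0
i=5 t=1 v=5: → [0,5); WM=2
i=6 t=6 v=6: → [5,8); WM=2
i=7 t=7 v=5: → [5,9); WM=4
i=8 t=1 v=6: DROP (t<4-1); WM=4
i=9 t=5 v=6: → [5,9); WM=4
i=10 t=0 v=6: DROP (t<4-1); WM=4
i=11 t=8 v=3: → [5,10); WM=5
i=12 t=11 v=6: → [11,13); WM=5
i=13 t=12 v=8: → [11,14); WM=9
i=14 t=17 v=1: → [17,19); WM=9
i=15 t=19 v=2: → [19,21); WM=16
i=16 t=10 v=4: DROP (t<16-1); WM=16
i=17 t=19 v=6: → [19,21); WM=16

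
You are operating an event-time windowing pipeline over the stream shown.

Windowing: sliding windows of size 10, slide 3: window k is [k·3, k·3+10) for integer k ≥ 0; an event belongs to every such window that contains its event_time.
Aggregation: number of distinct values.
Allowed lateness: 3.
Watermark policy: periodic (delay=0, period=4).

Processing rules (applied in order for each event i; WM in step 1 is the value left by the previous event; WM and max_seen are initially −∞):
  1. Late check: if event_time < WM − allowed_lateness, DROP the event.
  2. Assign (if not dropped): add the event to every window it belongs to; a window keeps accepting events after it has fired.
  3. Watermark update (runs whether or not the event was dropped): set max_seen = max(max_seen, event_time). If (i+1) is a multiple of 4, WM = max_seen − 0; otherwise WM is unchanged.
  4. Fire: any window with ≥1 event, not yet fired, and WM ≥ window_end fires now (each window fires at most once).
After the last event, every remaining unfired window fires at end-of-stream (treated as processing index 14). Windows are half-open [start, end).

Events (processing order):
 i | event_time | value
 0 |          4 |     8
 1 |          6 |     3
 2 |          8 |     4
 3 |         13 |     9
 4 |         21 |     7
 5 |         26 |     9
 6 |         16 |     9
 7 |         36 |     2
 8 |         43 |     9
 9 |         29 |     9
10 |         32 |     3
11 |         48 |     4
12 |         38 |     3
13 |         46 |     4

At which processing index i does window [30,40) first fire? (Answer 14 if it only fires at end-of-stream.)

11

i=0 t=4 v=8: → [3,13),[0,10); WM=−∞
i=1 t=6 v=3: → [6,16),[3,13),[0,10); WM=−∞
i=2 t=8 v=4: → [6,16),[3,13),[0,10); WM=−∞
i=3 t=13 v=9: → [12,22),[9,19),[6,16); WM=13; [0,10) fires=3 [3,13) fires=3
i=4 t=21 v=7: → [21,31),[18,28),[15,25),[12,22); WM=13
i=5 t=26 v=9: → [24,34),[21,31),[18,28); WM=13
i=6 t=16 v=9: → [15,25),[12,22),[9,19); WM=13
i=7 t=36 v=2: → [36,46),[33,43),[30,40),[27,37); WM=36; [6,16) fires=3 [9,19) fires=1 [12,22) fires=2 [15,25) fires=2 [18,28) fires=2 [21,31) fires=2 [24,34) fires=1
i=8 t=43 v=9: → [42,52),[39,49),[36,46); WM=36
i=9 t=29 v=9: DROP (t<36-3); WM=36
i=10 t=32 v=3: DROP (t<36-3); WM=36
i=11 t=48 v=4: → [48,58),[45,55),[42,52),[39,49); WM=48; [27,37) fires=1 [30,40) fires=1 [33,43) fires=1 [36,46) fires=2
i=12 t=38 v=3: DROP (t<48-3); WM=48
i=13 t=46 v=4: → [45,55),[42,52),[39,49); WM=48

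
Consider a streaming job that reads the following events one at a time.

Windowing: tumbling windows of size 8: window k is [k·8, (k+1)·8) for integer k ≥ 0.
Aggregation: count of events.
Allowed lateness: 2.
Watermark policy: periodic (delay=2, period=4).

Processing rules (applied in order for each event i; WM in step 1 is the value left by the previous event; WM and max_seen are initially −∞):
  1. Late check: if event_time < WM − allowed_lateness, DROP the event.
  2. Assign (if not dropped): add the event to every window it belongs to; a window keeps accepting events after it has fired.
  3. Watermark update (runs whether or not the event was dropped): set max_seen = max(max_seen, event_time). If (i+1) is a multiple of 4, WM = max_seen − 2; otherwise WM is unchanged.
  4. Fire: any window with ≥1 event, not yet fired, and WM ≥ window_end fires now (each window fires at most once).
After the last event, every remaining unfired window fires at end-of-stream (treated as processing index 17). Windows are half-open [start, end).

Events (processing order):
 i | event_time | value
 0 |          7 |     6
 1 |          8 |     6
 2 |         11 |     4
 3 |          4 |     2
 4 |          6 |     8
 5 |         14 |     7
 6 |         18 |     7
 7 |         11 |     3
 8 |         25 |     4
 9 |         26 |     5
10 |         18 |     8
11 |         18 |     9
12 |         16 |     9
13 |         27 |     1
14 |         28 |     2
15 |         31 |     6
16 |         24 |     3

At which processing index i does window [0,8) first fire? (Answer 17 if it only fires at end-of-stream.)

i=0 t=7 v=6: → [0,8); WM=−∞
i=1 t=8 v=6: → [8,16); WM=−∞
i=2 t=11 v=4: → [8,16); WM=−∞
i=3 t=4 v=2: → [0,8); WM=9; [0,8) fires=2
i=4 t=6 v=8: DROP (t<9-2); WM=9
i=5 t=14 v=7: → [8,16); WM=9
i=6 t=18 v=7: → [16,24); WM=9
i=7 t=11 v=3: → [8,16); WM=16; [8,16) fires=4
i=8 t=25 v=4: → [24,32); WM=16
i=9 t=26 v=5: → [24,32); WM=16
i=10 t=18 v=8: → [16,24); WM=16
i=11 t=18 v=9: → [16,24); WM=24; [16,24) fires=3
i=12 t=16 v=9: DROP (t<24-2); WM=24
i=13 t=27 v=1: → [24,32); WM=24
i=14 t=28 v=2: → [24,32); WM=24
i=15 t=31 v=6: → [24,32); WM=29
i=16 t=24 v=3: DROP (t<29-2); WM=29

3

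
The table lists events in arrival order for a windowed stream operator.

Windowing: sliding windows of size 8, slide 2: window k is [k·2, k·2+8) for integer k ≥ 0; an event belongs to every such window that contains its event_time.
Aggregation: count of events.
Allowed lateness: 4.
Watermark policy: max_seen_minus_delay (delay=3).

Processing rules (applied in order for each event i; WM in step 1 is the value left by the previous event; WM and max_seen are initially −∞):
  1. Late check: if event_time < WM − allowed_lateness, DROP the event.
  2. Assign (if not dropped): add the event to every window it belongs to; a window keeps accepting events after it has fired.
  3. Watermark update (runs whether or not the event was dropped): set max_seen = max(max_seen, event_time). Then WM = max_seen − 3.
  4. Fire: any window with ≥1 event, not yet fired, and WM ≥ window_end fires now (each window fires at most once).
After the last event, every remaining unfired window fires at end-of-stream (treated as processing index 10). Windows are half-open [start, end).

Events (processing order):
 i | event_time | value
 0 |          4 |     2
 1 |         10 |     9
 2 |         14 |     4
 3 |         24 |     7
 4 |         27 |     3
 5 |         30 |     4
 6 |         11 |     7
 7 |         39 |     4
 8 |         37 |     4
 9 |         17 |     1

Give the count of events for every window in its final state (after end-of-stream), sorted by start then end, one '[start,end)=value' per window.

[0,8)=1 [2,10)=1 [4,12)=2 [6,14)=1 [8,16)=2 [10,18)=2 [12,20)=1 [14,22)=1 [18,26)=1 [20,28)=2 [22,30)=2 [24,32)=3 [26,34)=2 [28,36)=1 [30,38)=2 [32,40)=2 [34,42)=2 [36,44)=2 [38,46)=1

i=0 t=4 v=2: → [4,12),[2,10),[0,8); WM=1
i=1 t=10 v=9: → [10,18),[8,16),[6,14),[4,12); WM=7
i=2 t=14 v=4: → [14,22),[12,20),[10,18),[8,16); WM=11; [0,8) fires=1 [2,10) fires=1
i=3 t=24 v=7: → [24,32),[22,30),[20,28),[18,26); WM=21; [4,12) fires=2 [6,14) fires=1 [8,16) fires=2 [10,18) fires=2 [12,20) fires=1
i=4 t=27 v=3: → [26,34),[24,32),[22,30),[20,28); WM=24; [14,22) fires=1
i=5 t=30 v=4: → [30,38),[28,36),[26,34),[24,32); WM=27; [18,26) fires=1
i=6 t=11 v=7: DROP (t<27-4); WM=27
i=7 t=39 v=4: → [38,46),[36,44),[34,42),[32,40); WM=36; [20,28) fires=2 [22,30) fires=2 [24,32) fires=3 [26,34) fires=2 [28,36) fires=1
i=8 t=37 v=4: → [36,44),[34,42),[32,40),[30,38); WM=36
i=9 t=17 v=1: DROP (t<36-4); WM=36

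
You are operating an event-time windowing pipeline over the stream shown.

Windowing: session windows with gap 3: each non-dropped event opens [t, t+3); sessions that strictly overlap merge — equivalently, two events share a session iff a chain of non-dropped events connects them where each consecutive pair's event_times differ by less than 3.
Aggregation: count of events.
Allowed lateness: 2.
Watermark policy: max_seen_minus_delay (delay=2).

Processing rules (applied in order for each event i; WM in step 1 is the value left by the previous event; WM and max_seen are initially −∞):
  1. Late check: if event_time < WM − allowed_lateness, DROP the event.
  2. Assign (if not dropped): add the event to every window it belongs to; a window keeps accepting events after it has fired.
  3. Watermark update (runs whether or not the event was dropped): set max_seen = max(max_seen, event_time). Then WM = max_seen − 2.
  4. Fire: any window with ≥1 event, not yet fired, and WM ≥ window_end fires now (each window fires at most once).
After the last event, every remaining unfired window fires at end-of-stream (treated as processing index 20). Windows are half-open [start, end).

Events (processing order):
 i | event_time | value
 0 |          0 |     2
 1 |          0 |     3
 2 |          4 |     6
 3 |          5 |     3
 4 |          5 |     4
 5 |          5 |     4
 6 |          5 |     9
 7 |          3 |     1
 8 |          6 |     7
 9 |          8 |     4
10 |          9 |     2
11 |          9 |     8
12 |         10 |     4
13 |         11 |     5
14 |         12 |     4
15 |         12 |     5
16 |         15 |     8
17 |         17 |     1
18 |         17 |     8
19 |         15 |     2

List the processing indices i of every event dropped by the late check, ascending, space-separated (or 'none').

none

i=0 t=0 v=2: → [0,3); WM=-2
i=1 t=0 v=3: → [0,3); WM=-2
i=2 t=4 v=6: → [4,7); WM=2
i=3 t=5 v=3: → [4,8); WM=3
i=4 t=5 v=4: → [4,8); WM=3
i=5 t=5 v=4: → [4,8); WM=3
i=6 t=5 v=9: → [4,8); WM=3
i=7 t=3 v=1: → [3,8); WM=3
i=8 t=6 v=7: → [3,9); WM=4
i=9 t=8 v=4: → [3,11); WM=6
i=10 t=9 v=2: → [3,12); WM=7
i=11 t=9 v=8: → [3,12); WM=7
i=12 t=10 v=4: → [3,13); WM=8
i=13 t=11 v=5: → [3,14); WM=9
i=14 t=12 v=4: → [3,15); WM=10
i=15 t=12 v=5: → [3,15); WM=10
i=16 t=15 v=8: → [15,18); WM=13
i=17 t=17 v=1: → [15,20); WM=15
i=18 t=17 v=8: → [15,20); WM=15
i=19 t=15 v=2: → [15,20); WM=15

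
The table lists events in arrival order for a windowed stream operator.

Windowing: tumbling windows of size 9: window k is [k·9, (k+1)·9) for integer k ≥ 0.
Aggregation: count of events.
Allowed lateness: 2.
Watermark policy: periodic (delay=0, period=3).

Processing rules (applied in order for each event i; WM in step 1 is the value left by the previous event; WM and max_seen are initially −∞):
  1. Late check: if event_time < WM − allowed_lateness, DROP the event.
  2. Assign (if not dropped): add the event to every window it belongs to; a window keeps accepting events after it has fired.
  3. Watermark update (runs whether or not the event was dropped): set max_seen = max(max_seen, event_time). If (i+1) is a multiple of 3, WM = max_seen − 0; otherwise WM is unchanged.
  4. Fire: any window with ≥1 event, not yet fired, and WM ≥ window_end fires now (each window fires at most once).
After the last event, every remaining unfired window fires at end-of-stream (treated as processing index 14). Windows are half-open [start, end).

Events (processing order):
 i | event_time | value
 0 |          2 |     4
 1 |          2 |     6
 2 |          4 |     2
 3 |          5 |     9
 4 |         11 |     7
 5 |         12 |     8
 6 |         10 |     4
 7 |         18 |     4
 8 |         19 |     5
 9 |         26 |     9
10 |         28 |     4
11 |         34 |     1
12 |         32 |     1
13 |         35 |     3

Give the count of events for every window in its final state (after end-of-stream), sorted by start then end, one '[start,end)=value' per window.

[0,9)=4 [9,18)=3 [18,27)=3 [27,36)=4

i=0 t=2 v=4: → [0,9); WM=−∞
i=1 t=2 v=6: → [0,9); WM=−∞
i=2 t=4 v=2: → [0,9); WM=4
i=3 t=5 v=9: → [0,9); WM=4
i=4 t=11 v=7: → [9,18); WM=4
i=5 t=12 v=8: → [9,18); WM=12; [0,9) fires=4
i=6 t=10 v=4: → [9,18); WM=12
i=7 t=18 v=4: → [18,27); WM=12
i=8 t=19 v=5: → [18,27); WM=19; [9,18) fires=3
i=9 t=26 v=9: → [18,27); WM=19
i=10 t=28 v=4: → [27,36); WM=19
i=11 t=34 v=1: → [27,36); WM=34; [18,27) fires=3
i=12 t=32 v=1: → [27,36); WM=34
i=13 t=35 v=3: → [27,36); WM=34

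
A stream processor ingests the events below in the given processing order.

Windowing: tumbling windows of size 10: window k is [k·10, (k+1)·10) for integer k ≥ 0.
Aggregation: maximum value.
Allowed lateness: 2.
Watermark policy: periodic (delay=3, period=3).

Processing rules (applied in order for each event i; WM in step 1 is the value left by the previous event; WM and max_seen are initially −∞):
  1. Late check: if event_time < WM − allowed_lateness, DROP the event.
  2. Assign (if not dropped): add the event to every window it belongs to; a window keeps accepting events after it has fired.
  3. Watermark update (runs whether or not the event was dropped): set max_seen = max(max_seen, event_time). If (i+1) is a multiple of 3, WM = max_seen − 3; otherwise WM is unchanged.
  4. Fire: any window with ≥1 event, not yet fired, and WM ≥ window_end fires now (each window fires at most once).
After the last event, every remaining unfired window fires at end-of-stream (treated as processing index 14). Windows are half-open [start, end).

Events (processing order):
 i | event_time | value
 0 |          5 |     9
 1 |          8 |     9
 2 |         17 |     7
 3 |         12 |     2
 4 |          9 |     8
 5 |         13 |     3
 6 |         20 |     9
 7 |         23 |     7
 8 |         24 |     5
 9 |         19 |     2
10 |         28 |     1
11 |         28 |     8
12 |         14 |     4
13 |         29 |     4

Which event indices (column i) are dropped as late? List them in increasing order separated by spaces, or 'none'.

i=0 t=5 v=9: → [0,10); WM=−∞
i=1 t=8 v=9: → [0,10); WM=−∞
i=2 t=17 v=7: → [10,20); WM=14; [0,10) fires=9
i=3 t=12 v=2: → [10,20); WM=14
i=4 t=9 v=8: DROP (t<14-2); WM=14
i=5 t=13 v=3: → [10,20); WM=14
i=6 t=20 v=9: → [20,30); WM=14
i=7 t=23 v=7: → [20,30); WM=14
i=8 t=24 v=5: → [20,30); WM=21; [10,20) fires=7
i=9 t=19 v=2: → [10,20); WM=21
i=10 t=28 v=1: → [20,30); WM=21
i=11 t=28 v=8: → [20,30); WM=25
i=12 t=14 v=4: DROP (t<25-2); WM=25
i=13 t=29 v=4: → [20,30); WM=25

4 12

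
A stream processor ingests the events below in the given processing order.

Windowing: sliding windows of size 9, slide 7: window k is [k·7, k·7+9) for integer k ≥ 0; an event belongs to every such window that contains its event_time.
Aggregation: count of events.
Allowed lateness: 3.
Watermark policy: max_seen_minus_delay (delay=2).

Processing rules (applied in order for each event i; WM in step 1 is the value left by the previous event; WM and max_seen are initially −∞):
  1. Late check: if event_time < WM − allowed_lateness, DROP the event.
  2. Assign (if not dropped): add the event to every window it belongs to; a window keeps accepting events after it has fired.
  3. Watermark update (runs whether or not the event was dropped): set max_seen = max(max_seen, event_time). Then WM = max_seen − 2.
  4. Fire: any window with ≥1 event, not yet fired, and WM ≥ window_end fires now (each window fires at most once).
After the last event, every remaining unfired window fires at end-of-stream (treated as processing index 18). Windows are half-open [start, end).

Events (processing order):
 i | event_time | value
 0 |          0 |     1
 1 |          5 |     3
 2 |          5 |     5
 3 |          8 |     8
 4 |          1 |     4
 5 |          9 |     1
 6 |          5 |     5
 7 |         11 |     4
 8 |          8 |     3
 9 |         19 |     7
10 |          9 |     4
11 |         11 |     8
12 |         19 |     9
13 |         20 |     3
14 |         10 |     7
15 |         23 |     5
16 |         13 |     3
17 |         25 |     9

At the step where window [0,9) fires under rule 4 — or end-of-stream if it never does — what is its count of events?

5

i=0 t=0 v=1: → [0,9); WM=-2
i=1 t=5 v=3: → [0,9); WM=3
i=2 t=5 v=5: → [0,9); WM=3
i=3 t=8 v=8: → [7,16),[0,9); WM=6
i=4 t=1 v=4: DROP (t<6-3); WM=6
i=5 t=9 v=1: → [7,16); WM=7
i=6 t=5 v=5: → [0,9); WM=7
i=7 t=11 v=4: → [7,16); WM=9; [0,9) fires=5
i=8 t=8 v=3: → [7,16),[0,9); WM=9
i=9 t=19 v=7: → [14,23); WM=17; [7,16) fires=4
i=10 t=9 v=4: DROP (t<17-3); WM=17
i=11 t=11 v=8: DROP (t<17-3); WM=17
i=12 t=19 v=9: → [14,23); WM=17
i=13 t=20 v=3: → [14,23); WM=18
i=14 t=10 v=7: DROP (t<18-3); WM=18
i=15 t=23 v=5: → [21,30); WM=21
i=16 t=13 v=3: DROP (t<21-3); WM=21
i=17 t=25 v=9: → [21,30); WM=23; [14,23) fires=3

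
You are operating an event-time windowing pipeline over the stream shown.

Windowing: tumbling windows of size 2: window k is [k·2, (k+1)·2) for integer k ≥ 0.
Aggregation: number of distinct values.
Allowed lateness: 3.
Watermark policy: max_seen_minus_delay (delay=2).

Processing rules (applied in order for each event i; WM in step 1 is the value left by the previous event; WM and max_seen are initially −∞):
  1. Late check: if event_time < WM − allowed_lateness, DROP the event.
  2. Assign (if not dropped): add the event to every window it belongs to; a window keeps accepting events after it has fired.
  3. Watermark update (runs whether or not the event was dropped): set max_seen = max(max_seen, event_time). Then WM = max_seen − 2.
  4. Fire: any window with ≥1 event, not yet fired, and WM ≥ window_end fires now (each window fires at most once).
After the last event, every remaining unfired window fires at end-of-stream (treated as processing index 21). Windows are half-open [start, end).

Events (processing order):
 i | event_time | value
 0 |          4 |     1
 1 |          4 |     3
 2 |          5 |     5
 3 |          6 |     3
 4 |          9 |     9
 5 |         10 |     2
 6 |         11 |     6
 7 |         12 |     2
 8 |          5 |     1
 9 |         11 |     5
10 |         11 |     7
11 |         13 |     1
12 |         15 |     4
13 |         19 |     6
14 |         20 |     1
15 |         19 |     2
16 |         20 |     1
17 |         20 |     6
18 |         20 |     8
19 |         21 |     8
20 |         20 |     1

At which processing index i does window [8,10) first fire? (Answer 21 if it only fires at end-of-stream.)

i=0 t=4 v=1: → [4,6); WM=2
i=1 t=4 v=3: → [4,6); WM=2
i=2 t=5 v=5: → [4,6); WM=3
i=3 t=6 v=3: → [6,8); WM=4
i=4 t=9 v=9: → [8,10); WM=7; [4,6) fires=3
i=5 t=10 v=2: → [10,12); WM=8; [6,8) fires=1
i=6 t=11 v=6: → [10,12); WM=9
i=7 t=12 v=2: → [12,14); WM=10; [8,10) fires=1
i=8 t=5 v=1: DROP (t<10-3); WM=10
i=9 t=11 v=5: → [10,12); WM=10
i=10 t=11 v=7: → [10,12); WM=10
i=11 t=13 v=1: → [12,14); WM=11
i=12 t=15 v=4: → [14,16); WM=13; [10,12) fires=4
i=13 t=19 v=6: → [18,20); WM=17; [12,14) fires=2 [14,16) fires=1
i=14 t=20 v=1: → [20,22); WM=18
i=15 t=19 v=2: → [18,20); WM=18
i=16 t=20 v=1: → [20,22); WM=18
i=17 t=20 v=6: → [20,22); WM=18
i=18 t=20 v=8: → [20,22); WM=18
i=19 t=21 v=8: → [20,22); WM=19
i=20 t=20 v=1: → [20,22); WM=19

7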